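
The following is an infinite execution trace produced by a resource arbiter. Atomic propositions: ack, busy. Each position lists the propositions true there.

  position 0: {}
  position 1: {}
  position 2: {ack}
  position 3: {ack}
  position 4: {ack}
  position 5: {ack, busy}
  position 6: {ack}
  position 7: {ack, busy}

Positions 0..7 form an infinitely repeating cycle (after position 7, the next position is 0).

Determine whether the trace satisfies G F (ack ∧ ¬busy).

F (ack ∧ ¬busy) holds at every position 0..7, and those are all positions ever visited, so G F (ack ∧ ¬busy) holds.

Satisfied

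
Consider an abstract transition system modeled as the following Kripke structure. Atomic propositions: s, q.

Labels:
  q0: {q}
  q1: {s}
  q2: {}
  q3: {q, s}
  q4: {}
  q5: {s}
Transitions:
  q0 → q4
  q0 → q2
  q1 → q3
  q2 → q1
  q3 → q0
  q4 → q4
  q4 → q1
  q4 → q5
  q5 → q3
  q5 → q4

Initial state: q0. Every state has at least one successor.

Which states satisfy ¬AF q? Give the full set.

{q4, q5}

States satisfying q: {q0, q3}.
States satisfying AF q: {q0, q1, q2, q3}.
States satisfying ¬AF q: {q4, q5}.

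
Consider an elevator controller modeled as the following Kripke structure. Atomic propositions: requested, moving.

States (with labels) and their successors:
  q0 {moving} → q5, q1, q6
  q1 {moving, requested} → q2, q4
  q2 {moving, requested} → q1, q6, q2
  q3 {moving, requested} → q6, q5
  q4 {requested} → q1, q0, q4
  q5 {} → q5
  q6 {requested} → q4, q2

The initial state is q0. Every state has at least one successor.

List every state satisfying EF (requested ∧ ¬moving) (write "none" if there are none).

States satisfying requested ∧ ¬moving: {q4, q6}.
States satisfying EF (requested ∧ ¬moving): {q0, q1, q2, q3, q4, q6}.

{q0, q1, q2, q3, q4, q6}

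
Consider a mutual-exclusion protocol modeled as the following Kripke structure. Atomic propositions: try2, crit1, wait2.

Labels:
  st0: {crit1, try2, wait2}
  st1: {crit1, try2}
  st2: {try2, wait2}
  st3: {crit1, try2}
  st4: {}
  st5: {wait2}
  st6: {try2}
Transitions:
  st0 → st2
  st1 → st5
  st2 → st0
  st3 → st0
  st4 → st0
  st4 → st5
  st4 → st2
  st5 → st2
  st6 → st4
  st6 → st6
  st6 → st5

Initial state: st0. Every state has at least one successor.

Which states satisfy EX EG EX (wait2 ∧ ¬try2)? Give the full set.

States satisfying EG EX (wait2 ∧ ¬try2): {st6}.
States satisfying EX EG EX (wait2 ∧ ¬try2): {st6}.

{st6}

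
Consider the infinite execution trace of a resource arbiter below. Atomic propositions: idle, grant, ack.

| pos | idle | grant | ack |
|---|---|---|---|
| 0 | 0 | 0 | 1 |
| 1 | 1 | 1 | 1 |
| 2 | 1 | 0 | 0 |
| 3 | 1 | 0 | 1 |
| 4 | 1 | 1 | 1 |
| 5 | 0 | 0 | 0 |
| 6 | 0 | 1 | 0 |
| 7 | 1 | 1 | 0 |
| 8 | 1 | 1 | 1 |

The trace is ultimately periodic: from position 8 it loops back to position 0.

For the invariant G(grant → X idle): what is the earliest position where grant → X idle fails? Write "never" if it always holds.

4

Check grant → X idle at each position in order: 0 ✓, 1 ✓, 2 ✓, 3 ✓.
At position 4 the labels are {ack, grant, idle} and the next position 5 has {}, so grant → X idle is false there. This is the first violation.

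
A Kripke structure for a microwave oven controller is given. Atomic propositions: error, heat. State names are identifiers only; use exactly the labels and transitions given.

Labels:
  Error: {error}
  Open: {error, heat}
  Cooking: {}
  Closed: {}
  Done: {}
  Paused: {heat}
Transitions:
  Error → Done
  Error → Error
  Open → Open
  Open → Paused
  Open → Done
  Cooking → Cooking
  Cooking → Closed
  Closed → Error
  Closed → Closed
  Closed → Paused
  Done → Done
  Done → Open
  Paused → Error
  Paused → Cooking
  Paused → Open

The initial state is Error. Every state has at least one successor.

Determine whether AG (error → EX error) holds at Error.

States satisfying error → EX error: {Error, Open, Cooking, Closed, Done, Paused}.
States satisfying AG (error → EX error): {Error, Open, Cooking, Closed, Done, Paused}.
Every state reachable from Error satisfies error → EX error.
Error ∈ Sat(AG (error → EX error)).

Holds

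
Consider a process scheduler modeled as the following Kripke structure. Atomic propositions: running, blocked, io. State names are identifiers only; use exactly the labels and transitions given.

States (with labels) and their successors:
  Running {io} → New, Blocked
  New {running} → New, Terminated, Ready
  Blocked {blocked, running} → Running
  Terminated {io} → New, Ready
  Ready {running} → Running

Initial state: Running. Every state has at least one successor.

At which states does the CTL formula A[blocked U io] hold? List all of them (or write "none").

{Running, Blocked, Terminated}

States satisfying blocked: {Blocked}.
States satisfying io: {Running, Terminated}.
States satisfying A[blocked U io]: {Running, Blocked, Terminated}.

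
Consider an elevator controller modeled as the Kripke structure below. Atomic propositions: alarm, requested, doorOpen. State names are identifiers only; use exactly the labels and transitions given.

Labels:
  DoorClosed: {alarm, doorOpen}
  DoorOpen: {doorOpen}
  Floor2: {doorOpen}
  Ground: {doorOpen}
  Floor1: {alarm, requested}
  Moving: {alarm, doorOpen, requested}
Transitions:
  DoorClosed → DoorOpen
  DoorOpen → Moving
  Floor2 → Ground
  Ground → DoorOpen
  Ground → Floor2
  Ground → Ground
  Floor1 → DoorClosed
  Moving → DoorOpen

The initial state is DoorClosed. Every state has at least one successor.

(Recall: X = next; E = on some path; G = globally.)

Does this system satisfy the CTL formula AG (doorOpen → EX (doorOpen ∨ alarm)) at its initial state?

Satisfied

States satisfying doorOpen → EX (doorOpen ∨ alarm): {DoorClosed, DoorOpen, Floor2, Ground, Floor1, Moving}.
States satisfying AG (doorOpen → EX (doorOpen ∨ alarm)): {DoorClosed, DoorOpen, Floor2, Ground, Floor1, Moving}.
Every state reachable from DoorClosed satisfies doorOpen → EX (doorOpen ∨ alarm).
DoorClosed ∈ Sat(AG (doorOpen → EX (doorOpen ∨ alarm))).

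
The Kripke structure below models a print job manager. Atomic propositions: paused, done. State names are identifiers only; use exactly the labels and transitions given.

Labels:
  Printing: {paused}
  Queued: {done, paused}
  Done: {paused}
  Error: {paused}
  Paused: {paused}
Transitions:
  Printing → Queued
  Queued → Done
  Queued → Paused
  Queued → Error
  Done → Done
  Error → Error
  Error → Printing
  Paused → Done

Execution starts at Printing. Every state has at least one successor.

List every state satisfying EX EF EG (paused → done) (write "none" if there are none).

States satisfying EF EG (paused → done): ∅.
States satisfying EX EF EG (paused → done): ∅.

none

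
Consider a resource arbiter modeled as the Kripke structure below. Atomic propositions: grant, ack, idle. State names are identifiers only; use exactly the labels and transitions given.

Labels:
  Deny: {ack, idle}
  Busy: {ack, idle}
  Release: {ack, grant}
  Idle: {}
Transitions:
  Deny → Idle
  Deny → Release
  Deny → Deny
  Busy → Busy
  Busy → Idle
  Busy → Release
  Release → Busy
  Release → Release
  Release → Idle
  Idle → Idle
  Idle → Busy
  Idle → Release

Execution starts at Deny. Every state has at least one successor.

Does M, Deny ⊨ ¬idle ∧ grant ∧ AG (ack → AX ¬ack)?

States satisfying ¬idle: {Release, Idle}.
States satisfying ¬idle ∧ grant: {Release}.
States satisfying ack → AX ¬ack: {Idle}.
States satisfying AG (ack → AX ¬ack): ∅.
States satisfying ¬idle ∧ grant ∧ AG (ack → AX ¬ack): ∅.
Deny ∉ Sat(¬idle ∧ grant ∧ AG (ack → AX ¬ack)).

Does not hold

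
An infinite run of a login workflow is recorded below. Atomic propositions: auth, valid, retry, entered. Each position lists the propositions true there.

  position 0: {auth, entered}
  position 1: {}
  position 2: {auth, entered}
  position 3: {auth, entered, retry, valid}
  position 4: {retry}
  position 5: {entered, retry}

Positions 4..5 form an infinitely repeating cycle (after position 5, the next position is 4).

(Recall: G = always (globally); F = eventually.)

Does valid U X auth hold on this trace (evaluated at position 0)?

Walking from position 0: at position 0, X auth has not yet held and valid fails, so valid U X auth is false.

No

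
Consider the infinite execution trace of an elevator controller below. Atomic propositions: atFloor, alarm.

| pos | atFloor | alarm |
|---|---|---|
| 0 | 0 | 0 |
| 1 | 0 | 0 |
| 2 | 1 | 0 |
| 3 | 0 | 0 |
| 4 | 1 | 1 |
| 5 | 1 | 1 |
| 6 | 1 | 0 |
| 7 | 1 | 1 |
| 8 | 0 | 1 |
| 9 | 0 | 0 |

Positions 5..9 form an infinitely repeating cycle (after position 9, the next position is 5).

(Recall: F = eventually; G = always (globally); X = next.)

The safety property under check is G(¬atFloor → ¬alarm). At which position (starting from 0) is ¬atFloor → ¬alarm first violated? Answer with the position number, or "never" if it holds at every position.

Check ¬atFloor → ¬alarm at each position in order: 0 ✓, 1 ✓, 2 ✓, 3 ✓, 4 ✓, 5 ✓, 6 ✓, 7 ✓.
At position 8 the labels are {alarm}, so ¬atFloor → ¬alarm is false there. This is the first violation.

8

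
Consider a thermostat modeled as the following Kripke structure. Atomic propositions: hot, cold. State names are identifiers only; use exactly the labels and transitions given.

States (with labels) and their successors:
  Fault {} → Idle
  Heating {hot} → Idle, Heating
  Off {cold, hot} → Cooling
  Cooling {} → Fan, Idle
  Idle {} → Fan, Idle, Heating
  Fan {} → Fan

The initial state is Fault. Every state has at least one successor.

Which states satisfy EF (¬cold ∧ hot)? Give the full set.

States satisfying ¬cold ∧ hot: {Heating}.
States satisfying EF (¬cold ∧ hot): {Fault, Heating, Off, Cooling, Idle}.

{Fault, Heating, Off, Cooling, Idle}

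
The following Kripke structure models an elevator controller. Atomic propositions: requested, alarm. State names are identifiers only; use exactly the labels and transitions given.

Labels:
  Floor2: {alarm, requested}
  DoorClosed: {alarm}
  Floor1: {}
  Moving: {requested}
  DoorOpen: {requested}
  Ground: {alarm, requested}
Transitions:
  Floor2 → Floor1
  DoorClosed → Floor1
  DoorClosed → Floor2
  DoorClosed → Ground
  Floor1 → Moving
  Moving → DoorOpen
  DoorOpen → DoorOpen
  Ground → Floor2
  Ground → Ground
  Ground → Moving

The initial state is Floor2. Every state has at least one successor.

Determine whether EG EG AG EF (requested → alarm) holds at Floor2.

No

States satisfying EG AG EF (requested → alarm): ∅.
States satisfying EG EG AG EF (requested → alarm): ∅.
No suitable path/successor from Floor2 witnesses the formula.
Floor2 ∉ Sat(EG EG AG EF (requested → alarm)).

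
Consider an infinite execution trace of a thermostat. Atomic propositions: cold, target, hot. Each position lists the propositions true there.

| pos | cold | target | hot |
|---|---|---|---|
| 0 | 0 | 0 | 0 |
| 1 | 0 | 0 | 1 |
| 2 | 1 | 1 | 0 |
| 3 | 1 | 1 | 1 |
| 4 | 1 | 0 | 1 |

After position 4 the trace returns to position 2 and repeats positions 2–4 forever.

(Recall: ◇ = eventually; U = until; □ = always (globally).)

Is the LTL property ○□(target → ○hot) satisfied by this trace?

Satisfied

The position after 0 is 1; □(target → ○hot) is true there.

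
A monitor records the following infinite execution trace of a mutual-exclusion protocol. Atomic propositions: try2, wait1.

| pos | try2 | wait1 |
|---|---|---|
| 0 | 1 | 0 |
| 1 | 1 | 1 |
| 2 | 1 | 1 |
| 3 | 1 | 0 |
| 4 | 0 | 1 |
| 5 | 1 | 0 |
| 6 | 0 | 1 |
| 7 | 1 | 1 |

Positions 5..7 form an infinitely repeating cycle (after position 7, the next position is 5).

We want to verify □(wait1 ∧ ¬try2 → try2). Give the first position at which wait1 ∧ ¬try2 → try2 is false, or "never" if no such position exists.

4

Check wait1 ∧ ¬try2 → try2 at each position in order: 0 ✓, 1 ✓, 2 ✓, 3 ✓.
At position 4 the labels are {wait1}, so wait1 ∧ ¬try2 → try2 is false there. This is the first violation.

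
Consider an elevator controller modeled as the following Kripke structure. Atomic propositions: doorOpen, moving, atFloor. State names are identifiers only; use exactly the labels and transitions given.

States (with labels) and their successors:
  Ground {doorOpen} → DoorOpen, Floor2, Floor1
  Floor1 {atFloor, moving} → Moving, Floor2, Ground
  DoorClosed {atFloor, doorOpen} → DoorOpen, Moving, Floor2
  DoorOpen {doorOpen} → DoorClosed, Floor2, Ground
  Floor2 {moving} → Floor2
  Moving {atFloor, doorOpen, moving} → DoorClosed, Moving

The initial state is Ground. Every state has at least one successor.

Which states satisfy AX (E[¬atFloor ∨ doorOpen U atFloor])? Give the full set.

{Moving}

States satisfying E[¬atFloor ∨ doorOpen U atFloor]: {Ground, Floor1, DoorClosed, DoorOpen, Moving}.
States satisfying AX (E[¬atFloor ∨ doorOpen U atFloor]): {Moving}.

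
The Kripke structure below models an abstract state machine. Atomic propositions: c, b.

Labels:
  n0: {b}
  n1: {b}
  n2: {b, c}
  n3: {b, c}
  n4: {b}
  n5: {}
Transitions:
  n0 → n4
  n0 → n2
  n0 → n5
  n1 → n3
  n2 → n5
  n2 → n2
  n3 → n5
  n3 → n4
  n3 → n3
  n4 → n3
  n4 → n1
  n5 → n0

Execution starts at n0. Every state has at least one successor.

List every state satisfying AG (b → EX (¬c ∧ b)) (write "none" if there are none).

States satisfying b → EX (¬c ∧ b): {n0, n3, n4, n5}.
States satisfying AG (b → EX (¬c ∧ b)): ∅.

none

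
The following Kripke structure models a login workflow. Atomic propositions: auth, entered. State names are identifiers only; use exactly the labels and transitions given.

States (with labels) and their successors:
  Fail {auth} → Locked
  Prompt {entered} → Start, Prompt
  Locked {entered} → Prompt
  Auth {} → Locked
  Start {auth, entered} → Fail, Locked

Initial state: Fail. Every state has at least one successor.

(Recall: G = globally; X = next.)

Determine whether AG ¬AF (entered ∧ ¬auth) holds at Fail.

States satisfying ¬AF (entered ∧ ¬auth): ∅.
States satisfying AG ¬AF (entered ∧ ¬auth): ∅.
Fail is reachable from Fail and violates ¬AF (entered ∧ ¬auth), so AG fails at Fail.
Fail ∉ Sat(AG ¬AF (entered ∧ ¬auth)).

Does not hold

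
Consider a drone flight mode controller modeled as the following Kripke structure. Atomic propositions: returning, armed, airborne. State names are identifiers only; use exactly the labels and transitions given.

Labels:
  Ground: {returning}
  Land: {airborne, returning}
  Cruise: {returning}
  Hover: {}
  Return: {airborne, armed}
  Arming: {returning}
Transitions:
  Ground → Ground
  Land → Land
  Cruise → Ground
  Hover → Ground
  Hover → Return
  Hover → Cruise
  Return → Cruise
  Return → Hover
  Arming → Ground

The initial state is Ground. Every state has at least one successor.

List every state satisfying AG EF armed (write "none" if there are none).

States satisfying EF armed: {Hover, Return}.
States satisfying AG EF armed: ∅.

none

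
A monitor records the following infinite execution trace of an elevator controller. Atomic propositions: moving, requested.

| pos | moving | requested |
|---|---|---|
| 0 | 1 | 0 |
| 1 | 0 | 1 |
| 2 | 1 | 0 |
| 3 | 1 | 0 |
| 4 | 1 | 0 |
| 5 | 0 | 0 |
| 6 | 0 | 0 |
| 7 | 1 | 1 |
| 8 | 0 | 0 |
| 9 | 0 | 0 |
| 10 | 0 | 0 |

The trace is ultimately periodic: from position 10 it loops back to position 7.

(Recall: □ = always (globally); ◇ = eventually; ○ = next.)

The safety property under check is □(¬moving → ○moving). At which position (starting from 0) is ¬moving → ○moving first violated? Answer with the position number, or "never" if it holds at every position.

5

Check ¬moving → ○moving at each position in order: 0 ✓, 1 ✓, 2 ✓, 3 ✓, 4 ✓.
At position 5 the labels are {} and the next position 6 has {}, so ¬moving → ○moving is false there. This is the first violation.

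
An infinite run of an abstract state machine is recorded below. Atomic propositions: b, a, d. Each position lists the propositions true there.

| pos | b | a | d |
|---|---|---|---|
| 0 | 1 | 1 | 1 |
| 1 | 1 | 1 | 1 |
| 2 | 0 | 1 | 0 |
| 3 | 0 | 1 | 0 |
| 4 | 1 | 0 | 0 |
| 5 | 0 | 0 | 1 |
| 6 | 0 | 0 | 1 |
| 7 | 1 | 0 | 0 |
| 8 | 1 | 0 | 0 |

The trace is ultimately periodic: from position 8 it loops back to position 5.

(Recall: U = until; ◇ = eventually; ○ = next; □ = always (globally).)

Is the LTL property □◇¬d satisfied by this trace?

Holds

◇¬d holds at every position 0..8, and those are all positions ever visited, so □◇¬d holds.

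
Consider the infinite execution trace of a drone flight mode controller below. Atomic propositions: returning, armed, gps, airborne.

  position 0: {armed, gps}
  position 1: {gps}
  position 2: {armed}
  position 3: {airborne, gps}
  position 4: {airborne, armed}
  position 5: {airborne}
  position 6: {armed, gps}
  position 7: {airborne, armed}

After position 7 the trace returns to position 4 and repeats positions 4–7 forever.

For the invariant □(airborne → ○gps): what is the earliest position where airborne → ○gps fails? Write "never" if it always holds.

Check airborne → ○gps at each position in order: 0 ✓, 1 ✓, 2 ✓.
At position 3 the labels are {airborne, gps} and the next position 4 has {airborne, armed}, so airborne → ○gps is false there. This is the first violation.

3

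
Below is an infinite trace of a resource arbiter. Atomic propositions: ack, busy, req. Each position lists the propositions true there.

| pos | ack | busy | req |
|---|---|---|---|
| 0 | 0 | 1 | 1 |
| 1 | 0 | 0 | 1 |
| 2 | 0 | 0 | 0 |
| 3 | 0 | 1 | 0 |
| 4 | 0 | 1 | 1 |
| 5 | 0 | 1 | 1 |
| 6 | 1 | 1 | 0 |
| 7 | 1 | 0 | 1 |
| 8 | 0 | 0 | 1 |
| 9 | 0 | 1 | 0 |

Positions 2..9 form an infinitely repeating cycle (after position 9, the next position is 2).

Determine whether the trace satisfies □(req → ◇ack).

req → ◇ack holds at every position 0..9, and those are all positions ever visited, so □(req → ◇ack) holds.
Positions where req holds: 0, 1, 4, 5, 7, 8.
Check ◇ack at each: 0→ok, 1→ok, 4→ok, 5→ok, 7→ok, 8→ok.

Holds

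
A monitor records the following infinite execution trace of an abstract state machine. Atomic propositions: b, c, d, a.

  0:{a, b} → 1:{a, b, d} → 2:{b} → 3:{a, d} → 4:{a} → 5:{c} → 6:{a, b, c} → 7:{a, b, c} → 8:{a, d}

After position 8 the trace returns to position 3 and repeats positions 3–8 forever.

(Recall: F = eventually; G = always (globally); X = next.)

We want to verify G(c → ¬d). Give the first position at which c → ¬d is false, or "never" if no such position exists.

never

c → ¬d holds at every position 0..8, and those are all the positions the trace ever visits, so the invariant G(c → ¬d) is never violated.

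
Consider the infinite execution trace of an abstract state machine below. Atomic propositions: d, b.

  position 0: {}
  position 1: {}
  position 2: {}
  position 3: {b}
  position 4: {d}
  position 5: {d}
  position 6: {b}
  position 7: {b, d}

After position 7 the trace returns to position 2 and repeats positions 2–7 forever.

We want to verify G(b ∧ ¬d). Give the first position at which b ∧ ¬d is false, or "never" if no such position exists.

0

At position 0 the labels are {}, so b ∧ ¬d is false there. This is the first violation.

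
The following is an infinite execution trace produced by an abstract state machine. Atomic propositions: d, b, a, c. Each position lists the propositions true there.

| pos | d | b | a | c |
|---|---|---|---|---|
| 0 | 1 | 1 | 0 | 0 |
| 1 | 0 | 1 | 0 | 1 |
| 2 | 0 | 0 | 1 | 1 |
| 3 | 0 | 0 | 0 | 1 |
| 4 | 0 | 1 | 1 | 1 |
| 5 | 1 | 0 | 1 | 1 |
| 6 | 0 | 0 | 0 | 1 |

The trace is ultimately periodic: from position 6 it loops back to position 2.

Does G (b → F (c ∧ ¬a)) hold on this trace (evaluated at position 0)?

b → F (c ∧ ¬a) holds at every position 0..6, and those are all positions ever visited, so G (b → F (c ∧ ¬a)) holds.
Positions where b holds: 0, 1, 4.
Check F (c ∧ ¬a) at each: 0→ok, 1→ok, 4→ok.

Satisfied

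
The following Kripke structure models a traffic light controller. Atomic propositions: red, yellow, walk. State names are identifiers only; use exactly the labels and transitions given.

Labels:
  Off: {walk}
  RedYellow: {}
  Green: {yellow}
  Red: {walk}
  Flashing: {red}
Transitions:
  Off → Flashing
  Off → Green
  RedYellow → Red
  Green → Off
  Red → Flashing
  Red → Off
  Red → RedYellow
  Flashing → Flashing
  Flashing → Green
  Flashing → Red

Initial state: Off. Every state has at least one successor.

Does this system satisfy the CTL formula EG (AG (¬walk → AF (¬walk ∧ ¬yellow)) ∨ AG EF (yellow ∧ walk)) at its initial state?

No

States satisfying EG (AG (¬walk → AF (¬walk ∧ ¬yellow)) ∨ AG EF (yellow ∧ walk)): ∅.
No suitable path/successor from Off witnesses the formula.
Off ∉ Sat(EG (AG (¬walk → AF (¬walk ∧ ¬yellow)) ∨ AG EF (yellow ∧ walk))).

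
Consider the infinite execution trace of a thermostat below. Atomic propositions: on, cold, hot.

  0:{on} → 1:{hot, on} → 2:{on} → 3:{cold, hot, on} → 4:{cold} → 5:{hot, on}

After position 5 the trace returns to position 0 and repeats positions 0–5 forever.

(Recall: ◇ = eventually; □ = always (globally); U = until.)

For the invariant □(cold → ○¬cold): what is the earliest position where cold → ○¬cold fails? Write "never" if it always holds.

Check cold → ○¬cold at each position in order: 0 ✓, 1 ✓, 2 ✓.
At position 3 the labels are {cold, hot, on} and the next position 4 has {cold}, so cold → ○¬cold is false there. This is the first violation.

3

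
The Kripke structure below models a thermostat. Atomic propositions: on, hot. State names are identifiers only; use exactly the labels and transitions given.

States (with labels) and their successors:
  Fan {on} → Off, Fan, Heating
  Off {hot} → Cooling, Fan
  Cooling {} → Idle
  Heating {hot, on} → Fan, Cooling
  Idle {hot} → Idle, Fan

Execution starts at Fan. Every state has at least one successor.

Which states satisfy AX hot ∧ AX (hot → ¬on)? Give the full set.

{Cooling}

States satisfying hot: {Off, Heating, Idle}.
States satisfying AX hot: {Cooling}.
States satisfying hot → ¬on: {Fan, Off, Cooling, Idle}.
States satisfying AX (hot → ¬on): {Off, Cooling, Heating, Idle}.
States satisfying AX hot ∧ AX (hot → ¬on): {Cooling}.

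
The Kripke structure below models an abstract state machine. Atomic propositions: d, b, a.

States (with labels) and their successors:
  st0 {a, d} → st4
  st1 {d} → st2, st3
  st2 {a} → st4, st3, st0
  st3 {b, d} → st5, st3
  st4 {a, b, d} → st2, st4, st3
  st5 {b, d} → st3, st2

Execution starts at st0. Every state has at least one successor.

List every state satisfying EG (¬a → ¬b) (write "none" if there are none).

States satisfying ¬a → ¬b: {st0, st1, st2, st4}.
States satisfying EG (¬a → ¬b): {st0, st1, st2, st4}.

{st0, st1, st2, st4}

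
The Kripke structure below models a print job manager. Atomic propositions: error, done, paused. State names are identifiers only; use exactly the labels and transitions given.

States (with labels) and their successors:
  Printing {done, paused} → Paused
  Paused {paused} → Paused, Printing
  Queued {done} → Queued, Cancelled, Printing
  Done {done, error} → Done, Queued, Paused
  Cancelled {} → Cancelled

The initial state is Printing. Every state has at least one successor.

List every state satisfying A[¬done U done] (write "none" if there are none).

States satisfying ¬done: {Paused, Cancelled}.
States satisfying done: {Printing, Queued, Done}.
States satisfying A[¬done U done]: {Printing, Queued, Done}.

{Printing, Queued, Done}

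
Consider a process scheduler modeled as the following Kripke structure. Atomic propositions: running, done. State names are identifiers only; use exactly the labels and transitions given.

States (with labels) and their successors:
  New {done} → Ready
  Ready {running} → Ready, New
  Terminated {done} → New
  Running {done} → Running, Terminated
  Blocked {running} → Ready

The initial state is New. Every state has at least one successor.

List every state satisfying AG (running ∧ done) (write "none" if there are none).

States satisfying running ∧ done: ∅.
States satisfying AG (running ∧ done): ∅.

none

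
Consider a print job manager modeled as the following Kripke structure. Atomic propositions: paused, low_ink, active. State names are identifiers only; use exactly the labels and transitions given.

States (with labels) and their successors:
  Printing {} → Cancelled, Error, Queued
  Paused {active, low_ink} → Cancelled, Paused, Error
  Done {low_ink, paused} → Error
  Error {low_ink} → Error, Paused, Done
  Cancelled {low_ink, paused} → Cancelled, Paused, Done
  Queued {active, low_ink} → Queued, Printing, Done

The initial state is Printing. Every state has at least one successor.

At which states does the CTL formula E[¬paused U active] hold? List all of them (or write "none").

{Printing, Paused, Error, Queued}

States satisfying ¬paused: {Printing, Paused, Error, Queued}.
States satisfying active: {Paused, Queued}.
States satisfying E[¬paused U active]: {Printing, Paused, Error, Queued}.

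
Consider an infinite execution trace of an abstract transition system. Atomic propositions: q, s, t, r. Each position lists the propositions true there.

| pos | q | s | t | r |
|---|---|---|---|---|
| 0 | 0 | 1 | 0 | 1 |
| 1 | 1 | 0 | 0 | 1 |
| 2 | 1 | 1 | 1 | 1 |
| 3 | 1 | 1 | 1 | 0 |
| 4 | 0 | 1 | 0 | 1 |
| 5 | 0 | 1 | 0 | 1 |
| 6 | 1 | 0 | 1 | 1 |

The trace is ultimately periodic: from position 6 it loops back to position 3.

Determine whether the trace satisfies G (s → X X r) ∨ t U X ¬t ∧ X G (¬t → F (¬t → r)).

s → X X r must hold at every position from 0 onward. It fails at position 5, so G (s → X X r) is false.
Positions where s holds: 0, 2, 3, 4, 5.
Check X X r at each: 0→ok, 2→ok, 3→ok, 4→ok, 5→fails.
At position 0: G (s → X X r) is false; t U X ¬t ∧ X G (¬t → F (¬t → r)) is true; so G (s → X X r) ∨ t U X ¬t ∧ X G (¬t → F (¬t → r)) is true.

Yes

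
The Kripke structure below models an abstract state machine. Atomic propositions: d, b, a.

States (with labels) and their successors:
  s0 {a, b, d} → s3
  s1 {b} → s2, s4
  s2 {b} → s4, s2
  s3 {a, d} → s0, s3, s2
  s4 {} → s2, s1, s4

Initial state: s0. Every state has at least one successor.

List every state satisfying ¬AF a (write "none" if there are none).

{s1, s2, s4}

States satisfying a: {s0, s3}.
States satisfying AF a: {s0, s3}.
States satisfying ¬AF a: {s1, s2, s4}.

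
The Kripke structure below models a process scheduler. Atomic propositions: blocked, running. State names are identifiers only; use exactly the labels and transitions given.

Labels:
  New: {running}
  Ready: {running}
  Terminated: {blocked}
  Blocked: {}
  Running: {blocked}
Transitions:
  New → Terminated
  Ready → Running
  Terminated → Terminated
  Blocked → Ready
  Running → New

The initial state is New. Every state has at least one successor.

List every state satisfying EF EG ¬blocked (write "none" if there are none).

States satisfying EG ¬blocked: ∅.
States satisfying EF EG ¬blocked: ∅.

none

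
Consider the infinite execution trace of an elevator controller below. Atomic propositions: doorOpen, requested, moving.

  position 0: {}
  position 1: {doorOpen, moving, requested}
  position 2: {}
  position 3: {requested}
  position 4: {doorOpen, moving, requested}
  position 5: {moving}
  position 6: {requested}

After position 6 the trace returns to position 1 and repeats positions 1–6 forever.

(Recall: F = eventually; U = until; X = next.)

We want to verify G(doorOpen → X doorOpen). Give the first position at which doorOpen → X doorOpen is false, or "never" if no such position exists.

1

Check doorOpen → X doorOpen at each position in order: 0 ✓.
At position 1 the labels are {doorOpen, moving, requested} and the next position 2 has {}, so doorOpen → X doorOpen is false there. This is the first violation.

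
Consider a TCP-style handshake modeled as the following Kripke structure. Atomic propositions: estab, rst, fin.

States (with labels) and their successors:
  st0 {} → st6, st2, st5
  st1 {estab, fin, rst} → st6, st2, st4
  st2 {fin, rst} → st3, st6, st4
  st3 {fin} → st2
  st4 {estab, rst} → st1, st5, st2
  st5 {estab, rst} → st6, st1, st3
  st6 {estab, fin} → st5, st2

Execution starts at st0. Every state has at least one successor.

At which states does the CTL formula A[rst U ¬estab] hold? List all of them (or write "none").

{st0, st2, st3}

States satisfying rst: {st1, st2, st4, st5}.
States satisfying ¬estab: {st0, st2, st3}.
States satisfying A[rst U ¬estab]: {st0, st2, st3}.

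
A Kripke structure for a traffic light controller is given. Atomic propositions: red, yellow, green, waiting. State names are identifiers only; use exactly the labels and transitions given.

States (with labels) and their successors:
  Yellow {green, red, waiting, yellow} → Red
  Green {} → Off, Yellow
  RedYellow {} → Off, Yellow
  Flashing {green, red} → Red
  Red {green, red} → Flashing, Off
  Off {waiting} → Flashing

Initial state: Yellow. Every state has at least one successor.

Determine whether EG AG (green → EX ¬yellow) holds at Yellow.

States satisfying AG (green → EX ¬yellow): {Yellow, Green, RedYellow, Flashing, Red, Off}.
States satisfying EG AG (green → EX ¬yellow): {Yellow, Green, RedYellow, Flashing, Red, Off}.
Yellow ∈ Sat(EG AG (green → EX ¬yellow)).

Holds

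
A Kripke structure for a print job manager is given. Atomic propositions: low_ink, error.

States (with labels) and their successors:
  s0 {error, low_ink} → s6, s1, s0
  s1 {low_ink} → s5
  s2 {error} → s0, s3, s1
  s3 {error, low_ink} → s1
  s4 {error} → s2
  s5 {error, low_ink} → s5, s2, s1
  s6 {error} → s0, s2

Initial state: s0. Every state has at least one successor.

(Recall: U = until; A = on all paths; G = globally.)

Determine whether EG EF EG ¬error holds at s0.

Violated

States satisfying EF EG ¬error: ∅.
States satisfying EG EF EG ¬error: ∅.
No suitable path/successor from s0 witnesses the formula.
s0 ∉ Sat(EG EF EG ¬error).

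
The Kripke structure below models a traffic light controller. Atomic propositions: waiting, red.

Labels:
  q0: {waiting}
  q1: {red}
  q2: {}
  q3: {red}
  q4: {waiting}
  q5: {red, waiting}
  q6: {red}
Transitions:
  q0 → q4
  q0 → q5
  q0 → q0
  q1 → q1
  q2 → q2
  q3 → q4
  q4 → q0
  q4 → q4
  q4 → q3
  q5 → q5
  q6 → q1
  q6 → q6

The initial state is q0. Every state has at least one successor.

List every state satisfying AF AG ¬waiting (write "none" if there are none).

States satisfying AG ¬waiting: {q1, q2, q6}.
States satisfying AF AG ¬waiting: {q1, q2, q6}.

{q1, q2, q6}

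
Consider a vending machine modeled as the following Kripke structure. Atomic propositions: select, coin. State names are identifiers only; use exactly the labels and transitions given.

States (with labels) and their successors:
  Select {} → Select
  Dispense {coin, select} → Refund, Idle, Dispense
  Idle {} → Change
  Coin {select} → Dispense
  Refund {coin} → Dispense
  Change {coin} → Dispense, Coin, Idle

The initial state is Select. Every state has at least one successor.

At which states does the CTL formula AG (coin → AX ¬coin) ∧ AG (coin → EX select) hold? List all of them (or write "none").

States satisfying coin → AX ¬coin: {Select, Idle, Coin}.
States satisfying AG (coin → AX ¬coin): {Select}.
States satisfying coin → EX select: {Select, Dispense, Idle, Coin, Refund, Change}.
States satisfying AG (coin → EX select): {Select, Dispense, Idle, Coin, Refund, Change}.
States satisfying AG (coin → AX ¬coin) ∧ AG (coin → EX select): {Select}.

{Select}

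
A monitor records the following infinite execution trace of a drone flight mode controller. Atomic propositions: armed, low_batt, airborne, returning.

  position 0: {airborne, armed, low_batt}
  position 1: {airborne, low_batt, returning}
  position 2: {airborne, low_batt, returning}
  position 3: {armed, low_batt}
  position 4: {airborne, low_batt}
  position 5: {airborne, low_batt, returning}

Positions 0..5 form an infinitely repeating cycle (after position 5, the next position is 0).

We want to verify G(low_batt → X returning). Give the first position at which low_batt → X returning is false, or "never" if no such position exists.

Check low_batt → X returning at each position in order: 0 ✓, 1 ✓.
At position 2 the labels are {airborne, low_batt, returning} and the next position 3 has {armed, low_batt}, so low_batt → X returning is false there. This is the first violation.

2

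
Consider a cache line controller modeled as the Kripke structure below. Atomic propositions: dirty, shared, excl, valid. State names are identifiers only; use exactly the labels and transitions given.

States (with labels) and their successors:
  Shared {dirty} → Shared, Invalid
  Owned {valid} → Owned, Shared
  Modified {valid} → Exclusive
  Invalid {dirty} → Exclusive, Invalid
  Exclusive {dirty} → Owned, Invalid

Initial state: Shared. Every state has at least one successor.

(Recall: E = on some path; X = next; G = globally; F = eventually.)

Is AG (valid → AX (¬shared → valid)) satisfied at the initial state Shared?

No

States satisfying valid → AX (¬shared → valid): {Shared, Invalid, Exclusive}.
States satisfying AG (valid → AX (¬shared → valid)): ∅.
Owned is reachable from Shared and violates valid → AX (¬shared → valid), so AG fails at Shared.
Shared ∉ Sat(AG (valid → AX (¬shared → valid))).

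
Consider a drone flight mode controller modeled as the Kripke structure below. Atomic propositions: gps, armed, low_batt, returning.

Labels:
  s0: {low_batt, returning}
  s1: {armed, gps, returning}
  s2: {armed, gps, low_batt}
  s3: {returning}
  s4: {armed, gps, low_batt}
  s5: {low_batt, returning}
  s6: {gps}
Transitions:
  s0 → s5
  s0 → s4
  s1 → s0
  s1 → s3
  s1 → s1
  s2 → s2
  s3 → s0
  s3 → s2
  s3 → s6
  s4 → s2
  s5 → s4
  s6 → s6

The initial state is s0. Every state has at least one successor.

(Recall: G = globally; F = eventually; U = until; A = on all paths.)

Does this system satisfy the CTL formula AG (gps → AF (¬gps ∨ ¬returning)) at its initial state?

Yes

States satisfying gps → AF (¬gps ∨ ¬returning): {s0, s2, s3, s4, s5, s6}.
States satisfying AG (gps → AF (¬gps ∨ ¬returning)): {s0, s2, s3, s4, s5, s6}.
Every state reachable from s0 satisfies gps → AF (¬gps ∨ ¬returning).
s0 ∈ Sat(AG (gps → AF (¬gps ∨ ¬returning))).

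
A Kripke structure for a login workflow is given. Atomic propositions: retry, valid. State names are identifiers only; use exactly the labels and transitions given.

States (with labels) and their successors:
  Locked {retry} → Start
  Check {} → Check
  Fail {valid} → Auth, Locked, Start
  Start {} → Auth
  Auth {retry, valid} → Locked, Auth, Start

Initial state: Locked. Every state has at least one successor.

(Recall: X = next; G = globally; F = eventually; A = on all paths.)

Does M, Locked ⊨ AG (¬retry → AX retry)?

States satisfying ¬retry → AX retry: {Locked, Start, Auth}.
States satisfying AG (¬retry → AX retry): {Locked, Start, Auth}.
Every state reachable from Locked satisfies ¬retry → AX retry.
Locked ∈ Sat(AG (¬retry → AX retry)).

Yes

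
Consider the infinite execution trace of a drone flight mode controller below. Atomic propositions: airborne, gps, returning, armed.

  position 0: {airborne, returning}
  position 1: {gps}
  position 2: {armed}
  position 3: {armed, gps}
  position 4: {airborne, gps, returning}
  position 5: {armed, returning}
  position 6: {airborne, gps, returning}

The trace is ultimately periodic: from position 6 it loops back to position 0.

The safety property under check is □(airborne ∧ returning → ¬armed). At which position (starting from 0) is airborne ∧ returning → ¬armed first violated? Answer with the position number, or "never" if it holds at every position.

never

airborne ∧ returning → ¬armed holds at every position 0..6, and those are all the positions the trace ever visits, so the invariant □(airborne ∧ returning → ¬armed) is never violated.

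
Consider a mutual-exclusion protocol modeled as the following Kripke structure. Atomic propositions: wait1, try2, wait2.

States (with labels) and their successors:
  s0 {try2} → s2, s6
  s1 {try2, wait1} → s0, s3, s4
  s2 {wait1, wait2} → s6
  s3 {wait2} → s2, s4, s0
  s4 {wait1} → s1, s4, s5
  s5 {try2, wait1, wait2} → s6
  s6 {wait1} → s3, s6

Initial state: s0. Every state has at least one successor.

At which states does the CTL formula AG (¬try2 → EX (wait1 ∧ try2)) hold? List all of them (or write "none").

States satisfying ¬try2 → EX (wait1 ∧ try2): {s0, s1, s4, s5}.
States satisfying AG (¬try2 → EX (wait1 ∧ try2)): ∅.

none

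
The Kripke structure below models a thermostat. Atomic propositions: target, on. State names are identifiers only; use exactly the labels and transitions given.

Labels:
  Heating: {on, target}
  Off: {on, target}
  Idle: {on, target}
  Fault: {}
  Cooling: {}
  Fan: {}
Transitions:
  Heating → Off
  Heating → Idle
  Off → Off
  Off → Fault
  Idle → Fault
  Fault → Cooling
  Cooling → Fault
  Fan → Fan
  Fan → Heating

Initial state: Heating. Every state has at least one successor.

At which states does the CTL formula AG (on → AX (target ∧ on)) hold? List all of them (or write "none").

States satisfying on → AX (target ∧ on): {Heating, Fault, Cooling, Fan}.
States satisfying AG (on → AX (target ∧ on)): {Fault, Cooling}.

{Fault, Cooling}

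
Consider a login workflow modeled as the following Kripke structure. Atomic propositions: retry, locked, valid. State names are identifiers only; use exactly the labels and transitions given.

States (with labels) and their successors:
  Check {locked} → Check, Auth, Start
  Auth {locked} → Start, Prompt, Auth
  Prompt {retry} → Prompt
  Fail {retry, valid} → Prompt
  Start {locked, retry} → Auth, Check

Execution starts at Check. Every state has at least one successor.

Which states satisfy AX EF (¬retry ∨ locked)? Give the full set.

{Check, Start}

States satisfying EF (¬retry ∨ locked): {Check, Auth, Start}.
States satisfying AX EF (¬retry ∨ locked): {Check, Start}.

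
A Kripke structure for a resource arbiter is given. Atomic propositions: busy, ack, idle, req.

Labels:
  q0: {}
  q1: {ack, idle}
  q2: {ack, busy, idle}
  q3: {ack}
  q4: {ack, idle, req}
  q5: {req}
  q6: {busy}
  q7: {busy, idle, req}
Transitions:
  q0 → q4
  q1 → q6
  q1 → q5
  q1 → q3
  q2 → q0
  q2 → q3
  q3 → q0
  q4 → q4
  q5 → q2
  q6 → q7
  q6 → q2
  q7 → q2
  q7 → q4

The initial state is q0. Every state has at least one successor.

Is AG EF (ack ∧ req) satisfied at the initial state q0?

States satisfying EF (ack ∧ req): {q0, q1, q2, q3, q4, q5, q6, q7}.
States satisfying AG EF (ack ∧ req): {q0, q1, q2, q3, q4, q5, q6, q7}.
Every state reachable from q0 satisfies EF (ack ∧ req).
q0 ∈ Sat(AG EF (ack ∧ req)).

Holds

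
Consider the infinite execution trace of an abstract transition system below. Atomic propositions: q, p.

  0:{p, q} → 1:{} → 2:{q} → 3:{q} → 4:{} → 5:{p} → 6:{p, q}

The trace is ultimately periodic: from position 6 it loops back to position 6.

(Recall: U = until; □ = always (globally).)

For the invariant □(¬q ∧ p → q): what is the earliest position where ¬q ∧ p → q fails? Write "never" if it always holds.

Check ¬q ∧ p → q at each position in order: 0 ✓, 1 ✓, 2 ✓, 3 ✓, 4 ✓.
At position 5 the labels are {p}, so ¬q ∧ p → q is false there. This is the first violation.

5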